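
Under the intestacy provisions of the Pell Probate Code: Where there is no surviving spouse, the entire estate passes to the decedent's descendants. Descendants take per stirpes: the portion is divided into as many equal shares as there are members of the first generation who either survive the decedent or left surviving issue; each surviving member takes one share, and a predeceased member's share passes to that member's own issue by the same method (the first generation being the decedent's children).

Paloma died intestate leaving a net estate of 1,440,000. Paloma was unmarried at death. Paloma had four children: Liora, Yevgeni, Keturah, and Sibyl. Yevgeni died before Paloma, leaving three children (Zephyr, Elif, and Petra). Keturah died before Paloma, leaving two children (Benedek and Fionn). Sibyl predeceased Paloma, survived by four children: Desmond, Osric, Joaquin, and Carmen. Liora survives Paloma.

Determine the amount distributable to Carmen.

The entire 1,440,000 passes to the descendants.
That amount (1,440,000) is divided into 4 shares of 360,000: Liora takes 360,000; Yevgeni's 360,000 share passes to Yevgeni's issue; Keturah's 360,000 share passes to Keturah's issue; Sibyl's 360,000 share passes to Sibyl's issue.
Yevgeni's share (360,000) is divided into 3 shares of 120,000: Zephyr, Elif, and Petra each take 120,000.
Keturah's share (360,000) is divided into 2 shares of 180,000: Benedek and Fionn each take 180,000.
Sibyl's share (360,000) is divided into 4 shares of 90,000: Desmond, Osric, Joaquin, and Carmen each take 90,000.

Carmen receives 90,000.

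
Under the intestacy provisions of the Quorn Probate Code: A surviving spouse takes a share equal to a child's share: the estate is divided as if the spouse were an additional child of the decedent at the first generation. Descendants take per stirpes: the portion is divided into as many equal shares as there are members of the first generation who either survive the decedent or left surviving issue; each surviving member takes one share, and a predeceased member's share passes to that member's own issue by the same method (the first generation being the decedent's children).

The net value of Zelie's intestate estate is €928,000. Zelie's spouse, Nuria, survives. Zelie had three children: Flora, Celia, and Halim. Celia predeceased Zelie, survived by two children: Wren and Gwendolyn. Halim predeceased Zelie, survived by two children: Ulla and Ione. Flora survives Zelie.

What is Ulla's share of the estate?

The spouse counts as an additional share at the children's level, so there are 4 primary shares of €232,000. Nuria takes one such share (€232,000).
The children's combined portion (€696,000) is divided into 3 shares of €232,000: Flora takes €232,000; Celia's €232,000 share passes to Celia's issue; Halim's €232,000 share passes to Halim's issue.
Celia's share (€232,000) is divided into 2 shares of €116,000: Wren and Gwendolyn each take €116,000.
Halim's share (€232,000) is divided into 2 shares of €116,000: Ulla and Ione each take €116,000.

Ulla receives €116,000.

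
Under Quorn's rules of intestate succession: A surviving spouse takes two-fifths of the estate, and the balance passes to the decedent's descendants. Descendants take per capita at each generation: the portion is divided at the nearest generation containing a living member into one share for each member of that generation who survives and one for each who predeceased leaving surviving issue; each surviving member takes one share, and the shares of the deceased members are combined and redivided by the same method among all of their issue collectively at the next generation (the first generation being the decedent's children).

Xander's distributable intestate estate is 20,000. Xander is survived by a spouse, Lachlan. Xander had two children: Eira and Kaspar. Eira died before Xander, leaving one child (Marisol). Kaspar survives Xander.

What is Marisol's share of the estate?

Marisol receives 6,000.

Lachlan takes two-fifths of 20,000 = 8,000. The remaining 12,000 passes to the descendants.
The descendants' portion (12,000) is divided at the children's generation into 2 shares of 6,000. Kaspar takes 6,000. The remaining share for the deceased Eira (6,000) is carried to the next generation.
That pool (6,000) passes entirely to Marisol, the sole taker at the grandchildren's generation.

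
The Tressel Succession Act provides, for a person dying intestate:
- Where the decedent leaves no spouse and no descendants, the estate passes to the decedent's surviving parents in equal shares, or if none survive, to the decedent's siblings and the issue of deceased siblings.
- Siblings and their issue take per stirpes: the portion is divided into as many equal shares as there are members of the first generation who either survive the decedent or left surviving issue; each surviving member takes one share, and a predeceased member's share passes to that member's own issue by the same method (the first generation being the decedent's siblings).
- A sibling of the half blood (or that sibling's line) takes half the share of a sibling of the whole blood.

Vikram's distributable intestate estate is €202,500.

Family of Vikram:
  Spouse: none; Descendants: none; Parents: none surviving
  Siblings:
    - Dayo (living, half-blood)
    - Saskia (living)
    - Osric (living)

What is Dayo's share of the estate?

Dayo receives €40,500.

The entire €202,500 passes to the siblings and their issue.
Counting each half-blood sibling's line as half a unit, there are 5/2 units in €202,500, so one unit is €81,000. Whole-blood lines (Saskia and Osric) take €81,000 each; half-blood lines (Dayo) take €40,500 each.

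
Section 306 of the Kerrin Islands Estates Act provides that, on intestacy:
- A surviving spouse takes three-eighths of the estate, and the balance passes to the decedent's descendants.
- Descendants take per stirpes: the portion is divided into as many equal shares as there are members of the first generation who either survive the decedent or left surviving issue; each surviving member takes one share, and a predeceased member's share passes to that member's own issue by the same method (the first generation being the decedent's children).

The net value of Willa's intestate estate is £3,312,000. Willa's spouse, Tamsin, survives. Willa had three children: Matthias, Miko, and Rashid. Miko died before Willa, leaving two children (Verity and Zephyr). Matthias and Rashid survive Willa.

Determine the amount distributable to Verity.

Verity receives £345,000.

Tamsin takes three-eighths of £3,312,000 = £1,242,000. The remaining £2,070,000 passes to the descendants.
The descendants' portion (£2,070,000) is divided into 3 shares of £690,000: Matthias and Rashid each take £690,000; Miko's £690,000 share passes to Miko's issue.
Miko's share (£690,000) is divided into 2 shares of £345,000: Verity and Zephyr each take £345,000.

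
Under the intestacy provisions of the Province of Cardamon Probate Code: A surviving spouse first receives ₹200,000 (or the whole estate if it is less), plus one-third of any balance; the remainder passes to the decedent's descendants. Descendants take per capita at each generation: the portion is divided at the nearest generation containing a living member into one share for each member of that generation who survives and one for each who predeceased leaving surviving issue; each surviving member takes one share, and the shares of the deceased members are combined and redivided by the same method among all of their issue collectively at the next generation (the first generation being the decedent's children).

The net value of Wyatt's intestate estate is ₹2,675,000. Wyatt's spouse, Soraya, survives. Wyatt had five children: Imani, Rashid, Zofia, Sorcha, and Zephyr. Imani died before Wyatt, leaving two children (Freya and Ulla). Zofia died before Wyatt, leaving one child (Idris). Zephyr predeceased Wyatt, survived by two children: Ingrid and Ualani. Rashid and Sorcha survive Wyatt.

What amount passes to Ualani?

Soraya first takes ₹200,000, leaving a balance of ₹2,475,000. Soraya then takes one-third of the balance (₹825,000), for a total of ₹1,025,000. The remaining ₹1,650,000 passes to the descendants.
The descendants' portion (₹1,650,000) is divided at the children's generation into 5 shares of ₹330,000. Rashid and Sorcha each take ₹330,000. The 3 shares of the deceased (Imani, Zofia, and Zephyr) are combined into a pool of ₹990,000.
That pool (₹990,000) is divided at the grandchildren's generation equally among Freya, Ulla, Idris, Ingrid, and Ualani: ₹198,000 each.

Ualani receives ₹198,000.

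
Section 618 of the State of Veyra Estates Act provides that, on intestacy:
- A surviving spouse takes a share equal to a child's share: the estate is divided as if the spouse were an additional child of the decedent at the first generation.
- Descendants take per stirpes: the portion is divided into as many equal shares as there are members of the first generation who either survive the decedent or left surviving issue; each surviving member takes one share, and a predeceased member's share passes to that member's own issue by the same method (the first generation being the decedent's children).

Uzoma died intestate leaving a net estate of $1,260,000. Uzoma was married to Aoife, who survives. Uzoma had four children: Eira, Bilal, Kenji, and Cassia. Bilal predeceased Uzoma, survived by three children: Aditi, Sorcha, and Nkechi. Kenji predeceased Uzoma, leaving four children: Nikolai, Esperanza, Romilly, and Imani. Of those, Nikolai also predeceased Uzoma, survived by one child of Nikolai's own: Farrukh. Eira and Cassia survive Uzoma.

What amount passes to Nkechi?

The spouse counts as an additional share at the children's level, so there are 5 primary shares of $252,000. Aoife takes one such share ($252,000).
The children's combined portion ($1,008,000) is divided into 4 shares of $252,000: Eira and Cassia each take $252,000; Bilal's $252,000 share passes to Bilal's issue; Kenji's $252,000 share passes to Kenji's issue.
Bilal's share ($252,000) is divided into 3 shares of $84,000: Aditi, Sorcha, and Nkechi each take $84,000.
Kenji's share ($252,000) is divided into 4 shares of $63,000: Esperanza, Romilly, and Imani each take $63,000; Nikolai's $63,000 share passes to Nikolai's issue.
Nikolai's share ($63,000) passes entirely to Farrukh.

Nkechi receives $84,000.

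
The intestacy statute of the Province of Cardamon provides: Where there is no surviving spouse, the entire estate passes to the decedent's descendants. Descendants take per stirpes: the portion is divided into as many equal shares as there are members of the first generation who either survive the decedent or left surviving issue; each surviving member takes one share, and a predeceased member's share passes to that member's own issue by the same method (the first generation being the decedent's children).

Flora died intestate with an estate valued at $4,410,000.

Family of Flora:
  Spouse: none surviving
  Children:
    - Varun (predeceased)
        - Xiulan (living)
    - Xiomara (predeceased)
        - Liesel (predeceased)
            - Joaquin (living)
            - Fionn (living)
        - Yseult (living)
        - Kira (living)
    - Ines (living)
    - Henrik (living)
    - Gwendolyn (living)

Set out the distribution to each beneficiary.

The entire $4,410,000 passes to the descendants.
That amount ($4,410,000) is divided into 5 shares of $882,000: Ines, Henrik, and Gwendolyn each take $882,000; Varun's $882,000 share passes to Varun's issue; Xiomara's $882,000 share passes to Xiomara's issue.
Varun's share ($882,000) passes entirely to Xiulan.
Xiomara's share ($882,000) is divided into 3 shares of $294,000: Yseult and Kira each take $294,000; Liesel's $294,000 share passes to Liesel's issue.
Liesel's share ($294,000) is divided into 2 shares of $147,000: Joaquin and Fionn each take $147,000.

Xiulan: $882,000; Joaquin: $147,000; Fionn: $147,000; Yseult: $294,000; Kira: $294,000; Ines: $882,000; Henrik: $882,000; Gwendolyn: $882,000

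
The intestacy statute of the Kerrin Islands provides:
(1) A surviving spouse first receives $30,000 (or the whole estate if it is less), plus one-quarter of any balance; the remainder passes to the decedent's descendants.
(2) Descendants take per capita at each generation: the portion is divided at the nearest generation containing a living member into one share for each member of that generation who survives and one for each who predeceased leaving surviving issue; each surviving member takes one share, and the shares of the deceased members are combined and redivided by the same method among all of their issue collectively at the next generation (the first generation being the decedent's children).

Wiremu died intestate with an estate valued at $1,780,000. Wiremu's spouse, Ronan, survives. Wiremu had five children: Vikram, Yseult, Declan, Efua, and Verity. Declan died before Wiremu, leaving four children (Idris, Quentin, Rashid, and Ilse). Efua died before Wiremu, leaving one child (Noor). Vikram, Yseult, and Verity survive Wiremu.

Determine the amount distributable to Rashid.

Ronan first takes $30,000, leaving a balance of $1,750,000. Ronan then takes one-quarter of the balance ($437,500), for a total of $467,500. The remaining $1,312,500 passes to the descendants.
The descendants' portion ($1,312,500) is divided at the children's generation into 5 shares of $262,500. Vikram, Yseult, and Verity each take $262,500. The 2 shares of the deceased (Declan and Efua) are combined into a pool of $525,000.
That pool ($525,000) is divided at the grandchildren's generation equally among Idris, Quentin, Rashid, Ilse, and Noor: $105,000 each.

Rashid receives $105,000.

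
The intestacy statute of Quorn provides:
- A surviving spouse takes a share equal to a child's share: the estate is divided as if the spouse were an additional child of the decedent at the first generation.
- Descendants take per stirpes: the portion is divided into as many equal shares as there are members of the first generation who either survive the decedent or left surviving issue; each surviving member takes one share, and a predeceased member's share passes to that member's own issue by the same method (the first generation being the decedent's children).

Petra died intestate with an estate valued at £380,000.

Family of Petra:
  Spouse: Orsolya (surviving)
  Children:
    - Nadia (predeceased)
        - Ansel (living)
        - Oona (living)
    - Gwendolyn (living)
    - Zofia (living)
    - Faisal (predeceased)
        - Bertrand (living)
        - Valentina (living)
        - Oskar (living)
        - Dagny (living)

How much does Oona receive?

Oona receives £38,000.

The spouse counts as an additional share at the children's level, so there are 5 primary shares of £76,000. Orsolya takes one such share (£76,000).
The children's combined portion (£304,000) is divided into 4 shares of £76,000: Gwendolyn and Zofia each take £76,000; Nadia's £76,000 share passes to Nadia's issue; Faisal's £76,000 share passes to Faisal's issue.
Nadia's share (£76,000) is divided into 2 shares of £38,000: Ansel and Oona each take £38,000.
Faisal's share (£76,000) is divided into 4 shares of £19,000: Bertrand, Valentina, Oskar, and Dagny each take £19,000.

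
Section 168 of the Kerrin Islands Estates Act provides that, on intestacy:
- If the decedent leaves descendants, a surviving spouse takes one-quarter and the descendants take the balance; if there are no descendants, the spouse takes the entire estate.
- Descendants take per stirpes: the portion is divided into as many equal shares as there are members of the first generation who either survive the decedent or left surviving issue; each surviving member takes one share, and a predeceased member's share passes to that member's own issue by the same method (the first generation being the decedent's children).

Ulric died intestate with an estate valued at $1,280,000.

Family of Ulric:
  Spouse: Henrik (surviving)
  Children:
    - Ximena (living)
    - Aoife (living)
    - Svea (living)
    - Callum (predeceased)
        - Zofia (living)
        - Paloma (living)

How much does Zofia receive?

Zofia receives $120,000.

Henrik takes one-quarter of $1,280,000 = $320,000. The remaining $960,000 passes to the descendants.
The descendants' portion ($960,000) is divided into 4 shares of $240,000: Ximena, Aoife, and Svea each take $240,000; Callum's $240,000 share passes to Callum's issue.
Callum's share ($240,000) is divided into 2 shares of $120,000: Zofia and Paloma each take $120,000.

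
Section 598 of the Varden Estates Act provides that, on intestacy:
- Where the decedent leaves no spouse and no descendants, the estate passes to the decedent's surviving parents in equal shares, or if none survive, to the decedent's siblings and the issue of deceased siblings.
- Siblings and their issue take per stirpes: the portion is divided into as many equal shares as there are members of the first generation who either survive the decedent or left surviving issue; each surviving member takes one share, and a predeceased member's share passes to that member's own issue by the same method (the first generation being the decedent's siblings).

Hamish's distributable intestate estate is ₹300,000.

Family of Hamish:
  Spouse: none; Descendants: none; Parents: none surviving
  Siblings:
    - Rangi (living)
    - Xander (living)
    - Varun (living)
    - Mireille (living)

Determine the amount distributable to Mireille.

The entire ₹300,000 passes to the siblings and their issue.
That amount (₹300,000) is divided into 4 shares of ₹75,000: Rangi, Xander, Varun, and Mireille each take ₹75,000.

Mireille receives ₹75,000.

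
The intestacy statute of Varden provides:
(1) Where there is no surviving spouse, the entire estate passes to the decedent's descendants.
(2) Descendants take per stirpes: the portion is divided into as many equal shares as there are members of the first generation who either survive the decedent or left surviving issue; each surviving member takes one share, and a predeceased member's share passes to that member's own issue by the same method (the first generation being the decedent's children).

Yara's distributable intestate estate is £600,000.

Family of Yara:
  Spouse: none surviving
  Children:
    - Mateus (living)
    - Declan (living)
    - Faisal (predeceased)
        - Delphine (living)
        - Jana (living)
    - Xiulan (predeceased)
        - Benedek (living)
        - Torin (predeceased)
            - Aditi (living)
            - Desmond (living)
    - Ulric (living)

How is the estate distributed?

Mateus: £120,000; Declan: £120,000; Delphine: £60,000; Jana: £60,000; Benedek: £60,000; Aditi: £30,000; Desmond: £30,000; Ulric: £120,000

The entire £600,000 passes to the descendants.
That amount (£600,000) is divided into 5 shares of £120,000: Mateus, Declan, and Ulric each take £120,000; Faisal's £120,000 share passes to Faisal's issue; Xiulan's £120,000 share passes to Xiulan's issue.
Faisal's share (£120,000) is divided into 2 shares of £60,000: Delphine and Jana each take £60,000.
Xiulan's share (£120,000) is divided into 2 shares of £60,000: Benedek takes £60,000; Torin's £60,000 share passes to Torin's issue.
Torin's share (£60,000) is divided into 2 shares of £30,000: Aditi and Desmond each take £30,000.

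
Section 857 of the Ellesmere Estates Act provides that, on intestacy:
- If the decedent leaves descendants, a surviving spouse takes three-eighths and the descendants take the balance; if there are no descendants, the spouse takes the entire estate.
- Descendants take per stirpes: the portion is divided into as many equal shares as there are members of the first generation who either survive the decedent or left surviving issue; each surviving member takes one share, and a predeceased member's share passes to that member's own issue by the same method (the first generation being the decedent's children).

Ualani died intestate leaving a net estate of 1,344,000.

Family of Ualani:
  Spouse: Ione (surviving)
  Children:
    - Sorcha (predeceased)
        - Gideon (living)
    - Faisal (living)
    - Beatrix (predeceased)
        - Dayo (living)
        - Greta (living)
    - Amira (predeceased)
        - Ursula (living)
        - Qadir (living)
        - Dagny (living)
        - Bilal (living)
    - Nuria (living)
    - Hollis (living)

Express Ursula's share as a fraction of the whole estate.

Ursula receives 5/192 of the estate.

Ione takes three-eighths of 1,344,000 = 504,000. The remaining 840,000 passes to the descendants.
The descendants' portion (840,000) is divided into 6 shares of 140,000: Faisal, Nuria, and Hollis each take 140,000; Sorcha's 140,000 share passes to Sorcha's issue; Beatrix's 140,000 share passes to Beatrix's issue; Amira's 140,000 share passes to Amira's issue.
Sorcha's share (140,000) passes entirely to Gideon.
Beatrix's share (140,000) is divided into 2 shares of 70,000: Dayo and Greta each take 70,000.
Amira's share (140,000) is divided into 4 shares of 35,000: Ursula, Qadir, Dagny, and Bilal each take 35,000.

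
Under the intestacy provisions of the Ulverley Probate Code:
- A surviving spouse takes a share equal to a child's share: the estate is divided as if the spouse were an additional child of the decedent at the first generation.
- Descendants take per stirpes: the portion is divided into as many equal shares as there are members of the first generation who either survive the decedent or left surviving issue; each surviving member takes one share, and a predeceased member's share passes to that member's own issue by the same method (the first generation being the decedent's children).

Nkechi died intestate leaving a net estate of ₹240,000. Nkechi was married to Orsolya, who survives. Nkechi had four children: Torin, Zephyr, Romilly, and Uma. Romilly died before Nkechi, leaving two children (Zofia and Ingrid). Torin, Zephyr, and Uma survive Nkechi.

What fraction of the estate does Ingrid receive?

The spouse counts as an additional share at the children's level, so there are 5 primary shares of ₹48,000. Orsolya takes one such share (₹48,000).
The children's combined portion (₹192,000) is divided into 4 shares of ₹48,000: Torin, Zephyr, and Uma each take ₹48,000; Romilly's ₹48,000 share passes to Romilly's issue.
Romilly's share (₹48,000) is divided into 2 shares of ₹24,000: Zofia and Ingrid each take ₹24,000.

Ingrid receives 1/10 of the estate.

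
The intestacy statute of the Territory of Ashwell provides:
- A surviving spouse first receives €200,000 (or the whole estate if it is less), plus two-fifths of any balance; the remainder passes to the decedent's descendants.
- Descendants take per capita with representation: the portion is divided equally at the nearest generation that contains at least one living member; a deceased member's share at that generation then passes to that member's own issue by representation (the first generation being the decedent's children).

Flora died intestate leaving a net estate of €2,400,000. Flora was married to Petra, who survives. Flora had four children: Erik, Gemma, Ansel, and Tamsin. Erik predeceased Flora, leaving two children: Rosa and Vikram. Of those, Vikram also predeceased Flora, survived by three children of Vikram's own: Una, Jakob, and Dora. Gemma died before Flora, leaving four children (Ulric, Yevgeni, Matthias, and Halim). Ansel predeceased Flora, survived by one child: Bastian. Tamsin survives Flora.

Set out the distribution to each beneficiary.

Petra first takes €200,000, leaving a balance of €2,200,000. Petra then takes two-fifths of the balance (€880,000), for a total of €1,080,000. The remaining €1,320,000 passes to the descendants.
The descendants' portion (€1,320,000) is divided into 4 shares of €330,000: Tamsin takes €330,000; Erik's €330,000 share passes to Erik's issue; Gemma's €330,000 share passes to Gemma's issue; Ansel's €330,000 share passes to Ansel's issue.
Erik's share (€330,000) is divided into 2 shares of €165,000: Rosa takes €165,000; Vikram's €165,000 share passes to Vikram's issue.
Vikram's share (€165,000) is divided into 3 shares of €55,000: Una, Jakob, and Dora each take €55,000.
Gemma's share (€330,000) is divided into 4 shares of €82,500: Ulric, Yevgeni, Matthias, and Halim each take €82,500.
Ansel's share (€330,000) passes entirely to Bastian.

Petra: €1,080,000; Rosa: €165,000; Una: €55,000; Jakob: €55,000; Dora: €55,000; Ulric: €82,500; Yevgeni: €82,500; Matthias: €82,500; Halim: €82,500; Bastian: €330,000; Tamsin: €330,000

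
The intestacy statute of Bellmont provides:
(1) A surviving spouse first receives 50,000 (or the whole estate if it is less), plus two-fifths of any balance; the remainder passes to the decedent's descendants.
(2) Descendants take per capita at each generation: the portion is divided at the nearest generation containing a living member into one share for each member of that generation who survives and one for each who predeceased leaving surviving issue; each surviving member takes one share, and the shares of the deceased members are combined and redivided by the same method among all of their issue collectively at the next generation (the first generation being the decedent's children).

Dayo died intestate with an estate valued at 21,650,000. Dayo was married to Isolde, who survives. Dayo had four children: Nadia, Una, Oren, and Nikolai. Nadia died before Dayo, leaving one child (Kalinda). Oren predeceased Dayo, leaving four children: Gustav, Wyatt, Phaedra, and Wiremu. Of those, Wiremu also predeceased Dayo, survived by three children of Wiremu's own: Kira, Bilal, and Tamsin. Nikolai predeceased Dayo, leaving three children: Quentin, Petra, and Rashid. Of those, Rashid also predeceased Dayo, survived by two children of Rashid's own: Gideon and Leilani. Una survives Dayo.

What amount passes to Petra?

Petra receives 1,215,000.

Isolde first takes 50,000, leaving a balance of 21,600,000. Isolde then takes two-fifths of the balance (8,640,000), for a total of 8,690,000. The remaining 12,960,000 passes to the descendants.
The descendants' portion (12,960,000) is divided at the children's generation into 4 shares of 3,240,000. Una takes 3,240,000. The 3 shares of the deceased (Nadia, Oren, and Nikolai) are combined into a pool of 9,720,000.
That pool (9,720,000) is divided at the grandchildren's generation into 8 shares of 1,215,000. Kalinda, Gustav, Wyatt, Phaedra, Quentin, and Petra each take 1,215,000. The 2 shares of the deceased (Wiremu and Rashid) are combined into a pool of 2,430,000.
That pool (2,430,000) is divided at the great-grandchildren's generation equally among Kira, Bilal, Tamsin, Gideon, and Leilani: 486,000 each.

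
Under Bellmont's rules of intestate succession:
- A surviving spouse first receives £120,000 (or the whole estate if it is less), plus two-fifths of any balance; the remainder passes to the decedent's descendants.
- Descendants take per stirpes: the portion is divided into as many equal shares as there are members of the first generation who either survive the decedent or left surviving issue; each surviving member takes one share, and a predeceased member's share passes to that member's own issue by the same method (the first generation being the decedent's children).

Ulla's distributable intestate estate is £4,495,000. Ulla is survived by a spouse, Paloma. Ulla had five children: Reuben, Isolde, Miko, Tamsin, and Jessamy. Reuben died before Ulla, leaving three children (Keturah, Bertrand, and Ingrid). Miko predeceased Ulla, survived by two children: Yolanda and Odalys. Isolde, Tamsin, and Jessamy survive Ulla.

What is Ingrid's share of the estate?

Ingrid receives £175,000.

Paloma first takes £120,000, leaving a balance of £4,375,000. Paloma then takes two-fifths of the balance (£1,750,000), for a total of £1,870,000. The remaining £2,625,000 passes to the descendants.
The descendants' portion (£2,625,000) is divided into 5 shares of £525,000: Isolde, Tamsin, and Jessamy each take £525,000; Reuben's £525,000 share passes to Reuben's issue; Miko's £525,000 share passes to Miko's issue.
Reuben's share (£525,000) is divided into 3 shares of £175,000: Keturah, Bertrand, and Ingrid each take £175,000.
Miko's share (£525,000) is divided into 2 shares of £262,500: Yolanda and Odalys each take £262,500.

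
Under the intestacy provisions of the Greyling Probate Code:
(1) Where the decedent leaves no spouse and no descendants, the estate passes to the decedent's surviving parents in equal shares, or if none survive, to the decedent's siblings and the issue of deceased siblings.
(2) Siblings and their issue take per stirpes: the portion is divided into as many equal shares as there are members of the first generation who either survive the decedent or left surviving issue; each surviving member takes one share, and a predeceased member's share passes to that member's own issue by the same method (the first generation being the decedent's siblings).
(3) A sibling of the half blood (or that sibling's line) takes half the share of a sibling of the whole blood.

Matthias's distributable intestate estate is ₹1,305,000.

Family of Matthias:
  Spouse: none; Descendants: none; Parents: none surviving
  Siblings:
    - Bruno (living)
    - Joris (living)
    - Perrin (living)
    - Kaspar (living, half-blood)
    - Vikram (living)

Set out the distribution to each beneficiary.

The entire ₹1,305,000 passes to the siblings and their issue.
Counting each half-blood sibling's line as half a unit, there are 9/2 units in ₹1,305,000, so one unit is ₹290,000. Whole-blood lines (Bruno, Joris, Perrin, and Vikram) take ₹290,000 each; half-blood lines (Kaspar) take ₹145,000 each.

Bruno: ₹290,000; Joris: ₹290,000; Perrin: ₹290,000; Kaspar: ₹145,000; Vikram: ₹290,000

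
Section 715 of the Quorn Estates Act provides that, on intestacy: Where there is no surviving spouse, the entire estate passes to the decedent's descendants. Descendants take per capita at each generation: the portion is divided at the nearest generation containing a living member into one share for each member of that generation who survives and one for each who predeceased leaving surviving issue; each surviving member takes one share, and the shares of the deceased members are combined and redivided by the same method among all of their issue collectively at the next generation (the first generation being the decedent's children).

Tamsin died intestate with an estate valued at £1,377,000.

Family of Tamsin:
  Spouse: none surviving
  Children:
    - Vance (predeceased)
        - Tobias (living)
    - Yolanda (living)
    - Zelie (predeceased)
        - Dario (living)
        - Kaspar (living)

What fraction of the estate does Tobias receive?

Tobias receives 2/9 of the estate.

The entire £1,377,000 passes to the descendants.
That amount (£1,377,000) is divided at the children's generation into 3 shares of £459,000. Yolanda takes £459,000. The 2 shares of the deceased (Vance and Zelie) are combined into a pool of £918,000.
That pool (£918,000) is divided at the grandchildren's generation equally among Tobias, Dario, and Kaspar: £306,000 each.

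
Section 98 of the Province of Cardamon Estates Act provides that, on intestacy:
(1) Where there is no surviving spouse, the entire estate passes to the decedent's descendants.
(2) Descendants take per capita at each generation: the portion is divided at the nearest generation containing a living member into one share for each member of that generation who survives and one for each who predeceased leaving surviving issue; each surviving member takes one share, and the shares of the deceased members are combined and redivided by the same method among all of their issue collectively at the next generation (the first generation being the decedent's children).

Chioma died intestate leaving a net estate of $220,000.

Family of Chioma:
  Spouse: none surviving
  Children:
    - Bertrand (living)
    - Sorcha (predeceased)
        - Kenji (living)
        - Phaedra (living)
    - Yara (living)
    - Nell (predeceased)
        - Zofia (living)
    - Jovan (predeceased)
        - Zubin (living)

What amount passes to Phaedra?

The entire $220,000 passes to the descendants.
That amount ($220,000) is divided at the children's generation into 5 shares of $44,000. Bertrand and Yara each take $44,000. The 3 shares of the deceased (Sorcha, Nell, and Jovan) are combined into a pool of $132,000.
That pool ($132,000) is divided at the grandchildren's generation equally among Kenji, Phaedra, Zofia, and Zubin: $33,000 each.

Phaedra receives $33,000.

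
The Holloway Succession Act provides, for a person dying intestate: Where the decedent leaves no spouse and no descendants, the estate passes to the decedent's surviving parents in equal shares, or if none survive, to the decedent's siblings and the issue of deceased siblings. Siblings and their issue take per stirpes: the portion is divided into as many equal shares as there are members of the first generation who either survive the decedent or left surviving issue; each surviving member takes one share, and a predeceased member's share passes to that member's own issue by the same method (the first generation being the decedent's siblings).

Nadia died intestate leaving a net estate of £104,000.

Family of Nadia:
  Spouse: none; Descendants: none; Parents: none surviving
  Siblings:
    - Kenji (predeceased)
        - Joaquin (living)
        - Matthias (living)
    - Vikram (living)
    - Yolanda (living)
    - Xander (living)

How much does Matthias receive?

Matthias receives £13,000.

The entire £104,000 passes to the siblings and their issue.
That amount (£104,000) is divided into 4 shares of £26,000: Vikram, Yolanda, and Xander each take £26,000; Kenji's £26,000 share passes to Kenji's issue.
Kenji's share (£26,000) is divided into 2 shares of £13,000: Joaquin and Matthias each take £13,000.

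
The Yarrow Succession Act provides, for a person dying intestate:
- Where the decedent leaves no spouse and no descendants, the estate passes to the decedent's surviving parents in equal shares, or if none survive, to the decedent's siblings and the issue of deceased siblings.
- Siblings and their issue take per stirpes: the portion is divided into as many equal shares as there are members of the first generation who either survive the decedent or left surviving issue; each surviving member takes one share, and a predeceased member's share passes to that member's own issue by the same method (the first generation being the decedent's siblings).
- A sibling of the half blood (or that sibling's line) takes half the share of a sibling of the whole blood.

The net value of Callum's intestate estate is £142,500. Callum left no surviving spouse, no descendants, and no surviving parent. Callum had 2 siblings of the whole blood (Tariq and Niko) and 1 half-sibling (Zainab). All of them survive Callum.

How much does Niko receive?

The entire £142,500 passes to the siblings and their issue.
Counting each half-blood sibling's line as half a unit, there are 5/2 units in £142,500, so one unit is £57,000. Whole-blood lines (Tariq and Niko) take £57,000 each; half-blood lines (Zainab) take £28,500 each.

Niko receives £57,000.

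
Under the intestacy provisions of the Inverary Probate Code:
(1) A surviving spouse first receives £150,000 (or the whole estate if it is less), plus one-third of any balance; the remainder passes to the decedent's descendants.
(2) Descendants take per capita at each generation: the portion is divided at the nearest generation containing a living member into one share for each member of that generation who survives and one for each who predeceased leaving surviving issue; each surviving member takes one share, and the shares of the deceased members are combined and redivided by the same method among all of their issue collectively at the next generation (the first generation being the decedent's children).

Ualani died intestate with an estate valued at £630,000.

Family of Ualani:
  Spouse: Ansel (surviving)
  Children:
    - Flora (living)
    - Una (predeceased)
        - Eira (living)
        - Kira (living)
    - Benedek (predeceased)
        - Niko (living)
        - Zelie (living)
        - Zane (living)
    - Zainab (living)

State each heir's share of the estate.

Ansel: £310,000; Flora: £80,000; Eira: £32,000; Kira: £32,000; Niko: £32,000; Zelie: £32,000; Zane: £32,000; Zainab: £80,000

Ansel first takes £150,000, leaving a balance of £480,000. Ansel then takes one-third of the balance (£160,000), for a total of £310,000. The remaining £320,000 passes to the descendants.
The descendants' portion (£320,000) is divided at the children's generation into 4 shares of £80,000. Flora and Zainab each take £80,000. The 2 shares of the deceased (Una and Benedek) are combined into a pool of £160,000.
That pool (£160,000) is divided at the grandchildren's generation equally among Eira, Kira, Niko, Zelie, and Zane: £32,000 each.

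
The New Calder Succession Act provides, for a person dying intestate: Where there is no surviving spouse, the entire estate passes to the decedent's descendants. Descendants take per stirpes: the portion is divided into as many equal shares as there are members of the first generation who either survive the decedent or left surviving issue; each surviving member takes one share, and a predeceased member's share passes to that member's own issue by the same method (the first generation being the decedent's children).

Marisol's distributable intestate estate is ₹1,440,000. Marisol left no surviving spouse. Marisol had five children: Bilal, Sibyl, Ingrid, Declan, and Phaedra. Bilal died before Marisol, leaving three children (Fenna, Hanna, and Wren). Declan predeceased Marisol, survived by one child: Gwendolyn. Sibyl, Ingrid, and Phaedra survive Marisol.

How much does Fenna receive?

Fenna receives ₹96,000.

The entire ₹1,440,000 passes to the descendants.
That amount (₹1,440,000) is divided into 5 shares of ₹288,000: Sibyl, Ingrid, and Phaedra each take ₹288,000; Bilal's ₹288,000 share passes to Bilal's issue; Declan's ₹288,000 share passes to Declan's issue.
Bilal's share (₹288,000) is divided into 3 shares of ₹96,000: Fenna, Hanna, and Wren each take ₹96,000.
Declan's share (₹288,000) passes entirely to Gwendolyn.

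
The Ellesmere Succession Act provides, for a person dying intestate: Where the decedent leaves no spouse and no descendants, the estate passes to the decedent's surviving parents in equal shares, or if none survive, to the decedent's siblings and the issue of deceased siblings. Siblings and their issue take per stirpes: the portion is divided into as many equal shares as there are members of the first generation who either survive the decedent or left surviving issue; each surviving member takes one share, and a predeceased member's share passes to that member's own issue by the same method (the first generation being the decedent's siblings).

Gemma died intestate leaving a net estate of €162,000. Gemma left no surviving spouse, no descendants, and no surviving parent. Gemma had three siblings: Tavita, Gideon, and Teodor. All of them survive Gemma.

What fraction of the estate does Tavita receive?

The entire €162,000 passes to the siblings and their issue.
That amount (€162,000) is divided into 3 shares of €54,000: Tavita, Gideon, and Teodor each take €54,000.

Tavita receives 1/3 of the estate.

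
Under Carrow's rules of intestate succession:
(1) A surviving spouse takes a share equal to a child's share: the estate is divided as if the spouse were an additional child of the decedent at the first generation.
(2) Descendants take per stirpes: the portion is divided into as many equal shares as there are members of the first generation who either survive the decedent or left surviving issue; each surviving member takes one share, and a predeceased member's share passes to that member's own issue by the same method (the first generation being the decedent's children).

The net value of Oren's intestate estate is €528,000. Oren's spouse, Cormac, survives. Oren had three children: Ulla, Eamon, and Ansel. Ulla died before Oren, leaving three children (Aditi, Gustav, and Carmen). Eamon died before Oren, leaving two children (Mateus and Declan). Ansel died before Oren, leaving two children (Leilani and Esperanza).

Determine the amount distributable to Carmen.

Carmen receives €44,000.

The spouse counts as an additional share at the children's level, so there are 4 primary shares of €132,000. Cormac takes one such share (€132,000).
The children's combined portion (€396,000) is divided into 3 shares of €132,000: Ulla's €132,000 share passes to Ulla's issue; Eamon's €132,000 share passes to Eamon's issue; Ansel's €132,000 share passes to Ansel's issue.
Ulla's share (€132,000) is divided into 3 shares of €44,000: Aditi, Gustav, and Carmen each take €44,000.
Eamon's share (€132,000) is divided into 2 shares of €66,000: Mateus and Declan each take €66,000.
Ansel's share (€132,000) is divided into 2 shares of €66,000: Leilani and Esperanza each take €66,000.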